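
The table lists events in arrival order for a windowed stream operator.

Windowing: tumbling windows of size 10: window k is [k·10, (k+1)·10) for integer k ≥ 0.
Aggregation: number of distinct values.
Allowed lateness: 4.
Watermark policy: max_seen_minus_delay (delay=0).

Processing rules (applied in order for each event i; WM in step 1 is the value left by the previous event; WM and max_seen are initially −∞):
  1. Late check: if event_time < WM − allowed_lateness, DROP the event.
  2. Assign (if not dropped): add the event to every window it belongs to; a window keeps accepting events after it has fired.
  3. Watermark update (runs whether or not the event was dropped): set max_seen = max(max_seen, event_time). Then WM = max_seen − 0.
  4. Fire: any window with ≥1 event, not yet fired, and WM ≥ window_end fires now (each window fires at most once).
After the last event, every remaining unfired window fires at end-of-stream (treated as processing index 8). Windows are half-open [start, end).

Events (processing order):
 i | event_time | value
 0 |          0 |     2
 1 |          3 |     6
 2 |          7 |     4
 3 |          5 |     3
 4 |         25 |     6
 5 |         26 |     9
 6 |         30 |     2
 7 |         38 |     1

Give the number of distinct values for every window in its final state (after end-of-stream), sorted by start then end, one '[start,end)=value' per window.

[0,10)=4 [20,30)=2 [30,40)=2

i=0 t=0 v=2: → [0,10); WM=0
i=1 t=3 v=6: → [0,10); WM=3
i=2 t=7 v=4: → [0,10); WM=7
i=3 t=5 v=3: → [0,10); WM=7
i=4 t=25 v=6: → [20,30); WM=25; [0,10) fires=4
i=5 t=26 v=9: → [20,30); WM=26
i=6 t=30 v=2: → [30,40); WM=30; [20,30) fires=2
i=7 t=38 v=1: → [30,40); WM=38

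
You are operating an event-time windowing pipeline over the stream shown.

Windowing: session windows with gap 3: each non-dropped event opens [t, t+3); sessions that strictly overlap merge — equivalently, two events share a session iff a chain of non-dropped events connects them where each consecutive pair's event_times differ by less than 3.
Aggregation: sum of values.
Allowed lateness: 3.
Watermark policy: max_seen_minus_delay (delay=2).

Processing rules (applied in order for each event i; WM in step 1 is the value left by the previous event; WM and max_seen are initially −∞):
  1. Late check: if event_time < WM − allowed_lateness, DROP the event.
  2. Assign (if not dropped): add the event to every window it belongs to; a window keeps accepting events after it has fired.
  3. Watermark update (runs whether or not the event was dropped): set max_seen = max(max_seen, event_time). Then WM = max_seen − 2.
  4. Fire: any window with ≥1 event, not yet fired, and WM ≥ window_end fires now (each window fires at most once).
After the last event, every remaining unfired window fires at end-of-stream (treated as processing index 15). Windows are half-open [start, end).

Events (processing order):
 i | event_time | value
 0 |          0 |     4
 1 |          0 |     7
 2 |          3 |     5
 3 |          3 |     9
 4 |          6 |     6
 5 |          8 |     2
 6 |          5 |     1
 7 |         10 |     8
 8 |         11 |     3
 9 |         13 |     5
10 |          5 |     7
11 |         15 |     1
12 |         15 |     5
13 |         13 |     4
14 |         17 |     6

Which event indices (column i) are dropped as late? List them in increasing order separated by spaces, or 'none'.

10

i=0 t=0 v=4: → [0,3); WM=-2
i=1 t=0 v=7: → [0,3); WM=-2
i=2 t=3 v=5: → [3,6); WM=1
i=3 t=3 v=9: → [3,6); WM=1
i=4 t=6 v=6: → [6,9); WM=4
i=5 t=8 v=2: → [6,11); WM=6
i=6 t=5 v=1: → [3,11); WM=6
i=7 t=10 v=8: → [3,13); WM=8
i=8 t=11 v=3: → [3,14); WM=9
i=9 t=13 v=5: → [3,16); WM=11
i=10 t=5 v=7: DROP (t<11-3); WM=11
i=11 t=15 v=1: → [3,18); WM=13
i=12 t=15 v=5: → [3,18); WM=13
i=13 t=13 v=4: → [3,18); WM=13
i=14 t=17 v=6: → [3,20); WM=15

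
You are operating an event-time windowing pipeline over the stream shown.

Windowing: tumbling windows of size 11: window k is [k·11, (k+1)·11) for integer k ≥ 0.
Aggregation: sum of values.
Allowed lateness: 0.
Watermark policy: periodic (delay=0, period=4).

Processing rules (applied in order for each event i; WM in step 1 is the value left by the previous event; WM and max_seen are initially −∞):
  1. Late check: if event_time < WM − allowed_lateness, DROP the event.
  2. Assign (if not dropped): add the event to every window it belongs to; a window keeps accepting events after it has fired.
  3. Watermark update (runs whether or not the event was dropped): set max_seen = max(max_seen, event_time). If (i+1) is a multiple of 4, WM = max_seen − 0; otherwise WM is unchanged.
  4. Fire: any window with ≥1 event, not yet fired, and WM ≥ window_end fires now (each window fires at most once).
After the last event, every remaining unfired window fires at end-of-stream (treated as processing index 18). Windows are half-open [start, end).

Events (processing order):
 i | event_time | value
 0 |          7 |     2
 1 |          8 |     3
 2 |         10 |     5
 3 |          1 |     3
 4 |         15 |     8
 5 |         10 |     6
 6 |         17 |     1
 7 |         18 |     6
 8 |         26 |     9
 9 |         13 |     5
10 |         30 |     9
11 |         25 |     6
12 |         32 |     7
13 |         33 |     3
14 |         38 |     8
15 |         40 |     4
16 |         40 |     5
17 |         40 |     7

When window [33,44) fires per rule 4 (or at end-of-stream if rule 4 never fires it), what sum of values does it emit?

27

i=0 t=7 v=2: → [0,11); WM=−∞
i=1 t=8 v=3: → [0,11); WM=−∞
i=2 t=10 v=5: → [0,11); WM=−∞
i=3 t=1 v=3: → [0,11); WM=10
i=4 t=15 v=8: → [11,22); WM=10
i=5 t=10 v=6: → [0,11); WM=10
i=6 t=17 v=1: → [11,22); WM=10
i=7 t=18 v=6: → [11,22); WM=18; [0,11) fires=19
i=8 t=26 v=9: → [22,33); WM=18
i=9 t=13 v=5: DROP (t<18-0); WM=18
i=10 t=30 v=9: → [22,33); WM=18
i=11 t=25 v=6: → [22,33); WM=30; [11,22) fires=15
i=12 t=32 v=7: → [22,33); WM=30
i=13 t=33 v=3: → [33,44); WM=30
i=14 t=38 v=8: → [33,44); WM=30
i=15 t=40 v=4: → [33,44); WM=40; [22,33) fires=31
i=16 t=40 v=5: → [33,44); WM=40
i=17 t=40 v=7: → [33,44); WM=40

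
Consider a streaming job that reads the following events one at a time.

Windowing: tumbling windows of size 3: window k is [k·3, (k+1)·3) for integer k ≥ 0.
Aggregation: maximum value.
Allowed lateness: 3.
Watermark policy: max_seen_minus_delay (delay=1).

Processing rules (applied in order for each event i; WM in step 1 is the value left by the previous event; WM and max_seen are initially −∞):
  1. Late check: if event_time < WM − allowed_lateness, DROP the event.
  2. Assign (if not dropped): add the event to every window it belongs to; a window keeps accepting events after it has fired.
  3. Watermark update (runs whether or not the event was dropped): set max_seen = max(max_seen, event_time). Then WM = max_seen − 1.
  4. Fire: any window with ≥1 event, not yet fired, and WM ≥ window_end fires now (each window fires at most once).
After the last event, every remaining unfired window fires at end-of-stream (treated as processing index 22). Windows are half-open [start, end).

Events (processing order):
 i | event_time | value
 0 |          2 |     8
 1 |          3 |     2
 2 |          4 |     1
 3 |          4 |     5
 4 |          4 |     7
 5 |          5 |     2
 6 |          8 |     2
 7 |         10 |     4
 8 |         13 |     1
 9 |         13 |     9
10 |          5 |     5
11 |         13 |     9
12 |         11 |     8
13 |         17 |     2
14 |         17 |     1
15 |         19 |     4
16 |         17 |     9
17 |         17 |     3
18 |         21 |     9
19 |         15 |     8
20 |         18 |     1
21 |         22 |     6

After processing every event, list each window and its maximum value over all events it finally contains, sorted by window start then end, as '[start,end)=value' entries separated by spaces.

i=0 t=2 v=8: → [0,3); WM=1
i=1 t=3 v=2: → [3,6); WM=2
i=2 t=4 v=1: → [3,6); WM=3; [0,3) fires=8
i=3 t=4 v=5: → [3,6); WM=3
i=4 t=4 v=7: → [3,6); WM=3
i=5 t=5 v=2: → [3,6); WM=4
i=6 t=8 v=2: → [6,9); WM=7; [3,6) fires=7
i=7 t=10 v=4: → [9,12); WM=9; [6,9) fires=2
i=8 t=13 v=1: → [12,15); WM=12; [9,12) fires=4
i=9 t=13 v=9: → [12,15); WM=12
i=10 t=5 v=5: DROP (t<12-3); WM=12
i=11 t=13 v=9: → [12,15); WM=12
i=12 t=11 v=8: → [9,12); WM=12
i=13 t=17 v=2: → [15,18); WM=16; [12,15) fires=9
i=14 t=17 v=1: → [15,18); WM=16
i=15 t=19 v=4: → [18,21); WM=18; [15,18) fires=2
i=16 t=17 v=9: → [15,18); WM=18
i=17 t=17 v=3: → [15,18); WM=18
i=18 t=21 v=9: → [21,24); WM=20
i=19 t=15 v=8: DROP (t<20-3); WM=20
i=20 t=18 v=1: → [18,21); WM=20
i=21 t=22 v=6: → [21,24); WM=21; [18,21) fires=4

[0,3)=8 [3,6)=7 [6,9)=2 [9,12)=8 [12,15)=9 [15,18)=9 [18,21)=4 [21,24)=9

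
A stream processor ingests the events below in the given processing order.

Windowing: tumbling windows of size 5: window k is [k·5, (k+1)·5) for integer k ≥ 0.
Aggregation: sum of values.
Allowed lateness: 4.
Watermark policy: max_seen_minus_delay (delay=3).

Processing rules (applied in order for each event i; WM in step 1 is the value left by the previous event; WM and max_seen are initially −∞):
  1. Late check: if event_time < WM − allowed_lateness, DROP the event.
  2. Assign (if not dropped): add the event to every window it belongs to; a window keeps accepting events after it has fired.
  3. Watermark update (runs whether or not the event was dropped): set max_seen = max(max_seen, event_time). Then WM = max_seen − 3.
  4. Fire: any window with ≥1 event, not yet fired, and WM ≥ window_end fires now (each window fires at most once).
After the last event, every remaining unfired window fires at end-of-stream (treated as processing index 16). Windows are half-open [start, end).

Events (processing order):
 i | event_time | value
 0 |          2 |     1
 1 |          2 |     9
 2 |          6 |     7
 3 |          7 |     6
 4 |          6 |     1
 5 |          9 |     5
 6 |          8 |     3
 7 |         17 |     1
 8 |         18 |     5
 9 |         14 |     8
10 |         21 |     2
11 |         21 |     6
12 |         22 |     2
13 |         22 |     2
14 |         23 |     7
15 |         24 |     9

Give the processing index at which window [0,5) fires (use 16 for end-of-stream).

i=0 t=2 v=1: → [0,5); WM=-1
i=1 t=2 v=9: → [0,5); WM=-1
i=2 t=6 v=7: → [5,10); WM=3
i=3 t=7 v=6: → [5,10); WM=4
i=4 t=6 v=1: → [5,10); WM=4
i=5 t=9 v=5: → [5,10); WM=6; [0,5) fires=10
i=6 t=8 v=3: → [5,10); WM=6
i=7 t=17 v=1: → [15,20); WM=14; [5,10) fires=22
i=8 t=18 v=5: → [15,20); WM=15
i=9 t=14 v=8: → [10,15); WM=15; [10,15) fires=8
i=10 t=21 v=2: → [20,25); WM=18
i=11 t=21 v=6: → [20,25); WM=18
i=12 t=22 v=2: → [20,25); WM=19
i=13 t=22 v=2: → [20,25); WM=19
i=14 t=23 v=7: → [20,25); WM=20; [15,20) fires=6
i=15 t=24 v=9: → [20,25); WM=21

5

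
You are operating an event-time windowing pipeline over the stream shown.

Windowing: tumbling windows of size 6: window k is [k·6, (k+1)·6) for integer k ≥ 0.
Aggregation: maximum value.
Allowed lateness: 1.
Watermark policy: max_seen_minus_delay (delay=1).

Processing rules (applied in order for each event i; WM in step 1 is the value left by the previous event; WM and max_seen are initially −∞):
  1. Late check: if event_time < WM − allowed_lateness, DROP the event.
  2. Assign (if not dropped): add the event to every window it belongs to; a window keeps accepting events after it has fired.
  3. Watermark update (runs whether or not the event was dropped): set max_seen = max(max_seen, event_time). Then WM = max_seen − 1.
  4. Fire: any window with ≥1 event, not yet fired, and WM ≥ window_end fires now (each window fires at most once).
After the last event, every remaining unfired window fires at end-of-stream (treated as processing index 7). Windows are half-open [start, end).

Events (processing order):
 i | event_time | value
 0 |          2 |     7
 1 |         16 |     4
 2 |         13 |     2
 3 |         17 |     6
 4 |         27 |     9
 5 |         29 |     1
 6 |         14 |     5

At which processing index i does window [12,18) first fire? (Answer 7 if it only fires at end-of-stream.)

4

i=0 t=2 v=7: → [0,6); WM=1
i=1 t=16 v=4: → [12,18); WM=15; [0,6) fires=7
i=2 t=13 v=2: DROP (t<15-1); WM=15
i=3 t=17 v=6: → [12,18); WM=16
i=4 t=27 v=9: → [24,30); WM=26; [12,18) fires=6
i=5 t=29 v=1: → [24,30); WM=28
i=6 t=14 v=5: DROP (t<28-1); WM=28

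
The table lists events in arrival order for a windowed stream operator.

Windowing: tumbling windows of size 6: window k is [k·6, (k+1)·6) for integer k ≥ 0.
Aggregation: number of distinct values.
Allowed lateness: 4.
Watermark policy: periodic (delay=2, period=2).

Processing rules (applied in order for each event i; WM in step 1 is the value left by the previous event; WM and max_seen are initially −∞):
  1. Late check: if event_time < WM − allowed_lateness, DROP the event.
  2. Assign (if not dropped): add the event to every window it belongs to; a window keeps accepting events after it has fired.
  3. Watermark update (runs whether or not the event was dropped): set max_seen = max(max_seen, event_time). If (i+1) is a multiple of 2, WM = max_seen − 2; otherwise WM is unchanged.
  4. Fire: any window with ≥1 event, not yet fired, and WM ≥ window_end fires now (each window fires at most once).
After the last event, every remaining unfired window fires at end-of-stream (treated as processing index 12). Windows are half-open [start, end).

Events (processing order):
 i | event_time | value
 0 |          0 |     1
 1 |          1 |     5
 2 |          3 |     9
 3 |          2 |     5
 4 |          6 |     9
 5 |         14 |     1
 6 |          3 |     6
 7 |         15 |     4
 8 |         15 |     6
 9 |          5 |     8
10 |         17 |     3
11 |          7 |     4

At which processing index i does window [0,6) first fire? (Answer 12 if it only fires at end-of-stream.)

i=0 t=0 v=1: → [0,6); WM=−∞
i=1 t=1 v=5: → [0,6); WM=-1
i=2 t=3 v=9: → [0,6); WM=-1
i=3 t=2 v=5: → [0,6); WM=1
i=4 t=6 v=9: → [6,12); WM=1
i=5 t=14 v=1: → [12,18); WM=12; [0,6) fires=3 [6,12) fires=1
i=6 t=3 v=6: DROP (t<12-4); WM=12
i=7 t=15 v=4: → [12,18); WM=13
i=8 t=15 v=6: → [12,18); WM=13
i=9 t=5 v=8: DROP (t<13-4); WM=13
i=10 t=17 v=3: → [12,18); WM=13
i=11 t=7 v=4: DROP (t<13-4); WM=15

5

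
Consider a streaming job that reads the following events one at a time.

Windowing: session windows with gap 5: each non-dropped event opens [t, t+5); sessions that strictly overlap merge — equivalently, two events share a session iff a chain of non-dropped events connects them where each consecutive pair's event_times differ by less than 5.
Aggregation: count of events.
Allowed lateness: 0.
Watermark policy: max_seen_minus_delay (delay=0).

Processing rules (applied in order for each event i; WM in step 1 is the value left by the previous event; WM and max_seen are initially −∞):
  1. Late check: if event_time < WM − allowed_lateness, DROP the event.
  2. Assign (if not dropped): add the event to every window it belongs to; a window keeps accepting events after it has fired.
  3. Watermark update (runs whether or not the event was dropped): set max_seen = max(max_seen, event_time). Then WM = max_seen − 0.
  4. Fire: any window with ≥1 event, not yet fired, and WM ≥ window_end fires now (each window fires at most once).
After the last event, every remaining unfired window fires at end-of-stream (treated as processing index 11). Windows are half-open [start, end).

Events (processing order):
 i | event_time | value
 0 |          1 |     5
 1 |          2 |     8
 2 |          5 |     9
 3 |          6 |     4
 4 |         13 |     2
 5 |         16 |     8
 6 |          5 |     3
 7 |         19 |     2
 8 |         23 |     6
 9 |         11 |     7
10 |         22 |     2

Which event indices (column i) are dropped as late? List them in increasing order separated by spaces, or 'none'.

6 9 10

i=0 t=1 v=5: → [1,6); WM=1
i=1 t=2 v=8: → [1,7); WM=2
i=2 t=5 v=9: → [1,10); WM=5
i=3 t=6 v=4: → [1,11); WM=6
i=4 t=13 v=2: → [13,18); WM=13
i=5 t=16 v=8: → [13,21); WM=16
i=6 t=5 v=3: DROP (t<16-0); WM=16
i=7 t=19 v=2: → [13,24); WM=19
i=8 t=23 v=6: → [13,28); WM=23
i=9 t=11 v=7: DROP (t<23-0); WM=23
i=10 t=22 v=2: DROP (t<23-0); WM=23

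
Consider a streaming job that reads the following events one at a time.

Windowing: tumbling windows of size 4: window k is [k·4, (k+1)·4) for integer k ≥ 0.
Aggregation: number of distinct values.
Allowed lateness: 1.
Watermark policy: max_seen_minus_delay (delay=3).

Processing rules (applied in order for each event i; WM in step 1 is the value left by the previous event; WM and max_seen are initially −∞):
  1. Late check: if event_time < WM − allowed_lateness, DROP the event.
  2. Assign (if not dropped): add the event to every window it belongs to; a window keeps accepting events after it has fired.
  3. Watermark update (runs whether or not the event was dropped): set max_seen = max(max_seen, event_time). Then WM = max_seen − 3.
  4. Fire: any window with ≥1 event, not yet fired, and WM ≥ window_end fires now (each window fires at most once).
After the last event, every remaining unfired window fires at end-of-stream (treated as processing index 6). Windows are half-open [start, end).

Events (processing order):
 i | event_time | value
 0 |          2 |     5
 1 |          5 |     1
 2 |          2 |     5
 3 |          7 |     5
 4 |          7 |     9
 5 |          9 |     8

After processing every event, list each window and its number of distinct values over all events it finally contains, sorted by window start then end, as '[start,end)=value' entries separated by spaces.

[0,4)=1 [4,8)=3 [8,12)=1

i=0 t=2 v=5: → [0,4); WM=-1
i=1 t=5 v=1: → [4,8); WM=2
i=2 t=2 v=5: → [0,4); WM=2
i=3 t=7 v=5: → [4,8); WM=4; [0,4) fires=1
i=4 t=7 v=9: → [4,8); WM=4
i=5 t=9 v=8: → [8,12); WM=6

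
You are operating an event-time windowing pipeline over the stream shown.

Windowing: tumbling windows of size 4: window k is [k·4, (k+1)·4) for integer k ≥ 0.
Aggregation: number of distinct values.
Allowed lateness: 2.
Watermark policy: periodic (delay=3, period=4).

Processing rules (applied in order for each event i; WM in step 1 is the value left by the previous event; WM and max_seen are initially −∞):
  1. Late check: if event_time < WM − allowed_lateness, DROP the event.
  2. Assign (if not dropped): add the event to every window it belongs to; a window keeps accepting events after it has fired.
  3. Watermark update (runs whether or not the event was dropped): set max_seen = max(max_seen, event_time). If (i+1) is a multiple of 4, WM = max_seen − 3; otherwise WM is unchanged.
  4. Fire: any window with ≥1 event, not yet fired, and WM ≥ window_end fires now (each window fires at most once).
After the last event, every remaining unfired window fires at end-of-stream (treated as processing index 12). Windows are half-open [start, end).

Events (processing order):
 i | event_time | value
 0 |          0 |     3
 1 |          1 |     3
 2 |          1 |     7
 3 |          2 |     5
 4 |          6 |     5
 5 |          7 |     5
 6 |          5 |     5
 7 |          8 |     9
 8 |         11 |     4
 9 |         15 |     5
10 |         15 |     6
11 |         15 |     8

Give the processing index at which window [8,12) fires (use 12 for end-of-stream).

11

i=0 t=0 v=3: → [0,4); WM=−∞
i=1 t=1 v=3: → [0,4); WM=−∞
i=2 t=1 v=7: → [0,4); WM=−∞
i=3 t=2 v=5: → [0,4); WM=-1
i=4 t=6 v=5: → [4,8); WM=-1
i=5 t=7 v=5: → [4,8); WM=-1
i=6 t=5 v=5: → [4,8); WM=-1
i=7 t=8 v=9: → [8,12); WM=5; [0,4) fires=3
i=8 t=11 v=4: → [8,12); WM=5
i=9 t=15 v=5: → [12,16); WM=5
i=10 t=15 v=6: → [12,16); WM=5
i=11 t=15 v=8: → [12,16); WM=12; [4,8) fires=1 [8,12) fires=2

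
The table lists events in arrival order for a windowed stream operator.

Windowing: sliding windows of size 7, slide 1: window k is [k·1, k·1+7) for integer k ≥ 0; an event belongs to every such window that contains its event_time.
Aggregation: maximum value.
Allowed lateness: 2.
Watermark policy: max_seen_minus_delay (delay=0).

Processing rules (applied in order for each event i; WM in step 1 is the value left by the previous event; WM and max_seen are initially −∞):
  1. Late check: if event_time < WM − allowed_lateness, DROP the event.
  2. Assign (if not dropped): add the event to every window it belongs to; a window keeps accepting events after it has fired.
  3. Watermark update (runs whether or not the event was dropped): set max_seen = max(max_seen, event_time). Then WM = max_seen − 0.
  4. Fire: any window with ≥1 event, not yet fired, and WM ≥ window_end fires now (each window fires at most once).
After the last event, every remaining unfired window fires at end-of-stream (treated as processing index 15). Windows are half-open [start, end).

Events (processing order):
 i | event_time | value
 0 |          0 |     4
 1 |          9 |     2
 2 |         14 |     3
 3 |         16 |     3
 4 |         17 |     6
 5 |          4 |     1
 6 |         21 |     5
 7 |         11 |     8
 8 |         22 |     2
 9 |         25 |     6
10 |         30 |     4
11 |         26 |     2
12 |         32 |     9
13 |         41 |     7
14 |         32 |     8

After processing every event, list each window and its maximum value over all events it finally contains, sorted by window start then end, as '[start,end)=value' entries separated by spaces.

[0,7)=4 [3,10)=2 [4,11)=2 [5,12)=2 [6,13)=2 [7,14)=2 [8,15)=3 [9,16)=3 [10,17)=3 [11,18)=6 [12,19)=6 [13,20)=6 [14,21)=6 [15,22)=6 [16,23)=6 [17,24)=6 [18,25)=5 [19,26)=6 [20,27)=6 [21,28)=6 [22,29)=6 [23,30)=6 [24,31)=6 [25,32)=6 [26,33)=9 [27,34)=9 [28,35)=9 [29,36)=9 [30,37)=9 [31,38)=9 [32,39)=9 [35,42)=7 [36,43)=7 [37,44)=7 [38,45)=7 [39,46)=7 [40,47)=7 [41,48)=7

i=0 t=0 v=4: → [0,7); WM=0
i=1 t=9 v=2: → [9,16),[8,15),[7,14),[6,13),[5,12),[4,11),[3,10); WM=9; [0,7) fires=4
i=2 t=14 v=3: → [14,21),[13,20),[12,19),[11,18),[10,17),[9,16),[8,15); WM=14; [3,10) fires=2 [4,11) fires=2 [5,12) fires=2 [6,13) fires=2 [7,14) fires=2
i=3 t=16 v=3: → [16,23),[15,22),[14,21),[13,20),[12,19),[11,18),[10,17); WM=16; [8,15) fires=3 [9,16) fires=3
i=4 t=17 v=6: → [17,24),[16,23),[15,22),[14,21),[13,20),[12,19),[11,18); WM=17; [10,17) fires=3
i=5 t=4 v=1: DROP (t<17-2); WM=17
i=6 t=21 v=5: → [21,28),[20,27),[19,26),[18,25),[17,24),[16,23),[15,22); WM=21; [11,18) fires=6 [12,19) fires=6 [13,20) fires=6 [14,21) fires=6
i=7 t=11 v=8: DROP (t<21-2); WM=21
i=8 t=22 v=2: → [22,29),[21,28),[20,27),[19,26),[18,25),[17,24),[16,23); WM=22; [15,22) fires=6
i=9 t=25 v=6: → [25,32),[24,31),[23,30),[22,29),[21,28),[20,27),[19,26); WM=25; [16,23) fires=6 [17,24) fires=6 [18,25) fires=5
i=10 t=30 v=4: → [30,37),[29,36),[28,35),[27,34),[26,33),[25,32),[24,31); WM=30; [19,26) fires=6 [20,27) fires=6 [21,28) fires=6 [22,29) fires=6 [23,30) fires=6
i=11 t=26 v=2: DROP (t<30-2); WM=30
i=12 t=32 v=9: → [32,39),[31,38),[30,37),[29,36),[28,35),[27,34),[26,33); WM=32; [24,31) fires=6 [25,32) fires=6
i=13 t=41 v=7: → [41,48),[40,47),[39,46),[38,45),[37,44),[36,43),[35,42); WM=41; [26,33) fires=9 [27,34) fires=9 [28,35) fires=9 [29,36) fires=9 [30,37) fires=9 [31,38) fires=9 [32,39) fires=9
i=14 t=32 v=8: DROP (t<41-2); WM=41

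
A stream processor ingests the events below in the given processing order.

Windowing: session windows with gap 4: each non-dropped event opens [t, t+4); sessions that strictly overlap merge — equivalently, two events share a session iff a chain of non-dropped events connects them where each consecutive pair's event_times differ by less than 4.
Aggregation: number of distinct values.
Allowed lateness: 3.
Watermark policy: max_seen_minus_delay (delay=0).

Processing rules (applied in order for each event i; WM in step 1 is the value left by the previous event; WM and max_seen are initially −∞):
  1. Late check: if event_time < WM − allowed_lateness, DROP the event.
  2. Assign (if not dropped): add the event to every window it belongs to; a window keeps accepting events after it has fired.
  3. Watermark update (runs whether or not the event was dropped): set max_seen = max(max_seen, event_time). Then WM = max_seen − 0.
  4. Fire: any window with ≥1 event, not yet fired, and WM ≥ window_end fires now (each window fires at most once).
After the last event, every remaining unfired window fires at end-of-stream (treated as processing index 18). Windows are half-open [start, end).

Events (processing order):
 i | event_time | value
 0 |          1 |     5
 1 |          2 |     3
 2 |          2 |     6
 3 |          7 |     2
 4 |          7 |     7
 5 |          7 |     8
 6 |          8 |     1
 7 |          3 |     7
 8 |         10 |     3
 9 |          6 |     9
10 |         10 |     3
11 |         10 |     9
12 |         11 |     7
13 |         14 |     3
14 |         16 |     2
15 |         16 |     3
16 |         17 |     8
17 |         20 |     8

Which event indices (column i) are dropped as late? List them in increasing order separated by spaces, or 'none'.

i=0 t=1 v=5: → [1,5); WM=1
i=1 t=2 v=3: → [1,6); WM=2
i=2 t=2 v=6: → [1,6); WM=2
i=3 t=7 v=2: → [7,11); WM=7
i=4 t=7 v=7: → [7,11); WM=7
i=5 t=7 v=8: → [7,11); WM=7
i=6 t=8 v=1: → [7,12); WM=8
i=7 t=3 v=7: DROP (t<8-3); WM=8
i=8 t=10 v=3: → [7,14); WM=10
i=9 t=6 v=9: DROP (t<10-3); WM=10
i=10 t=10 v=3: → [7,14); WM=10
i=11 t=10 v=9: → [7,14); WM=10
i=12 t=11 v=7: → [7,15); WM=11
i=13 t=14 v=3: → [7,18); WM=14
i=14 t=16 v=2: → [7,20); WM=16
i=15 t=16 v=3: → [7,20); WM=16
i=16 t=17 v=8: → [7,21); WM=17
i=17 t=20 v=8: → [7,24); WM=20

7 9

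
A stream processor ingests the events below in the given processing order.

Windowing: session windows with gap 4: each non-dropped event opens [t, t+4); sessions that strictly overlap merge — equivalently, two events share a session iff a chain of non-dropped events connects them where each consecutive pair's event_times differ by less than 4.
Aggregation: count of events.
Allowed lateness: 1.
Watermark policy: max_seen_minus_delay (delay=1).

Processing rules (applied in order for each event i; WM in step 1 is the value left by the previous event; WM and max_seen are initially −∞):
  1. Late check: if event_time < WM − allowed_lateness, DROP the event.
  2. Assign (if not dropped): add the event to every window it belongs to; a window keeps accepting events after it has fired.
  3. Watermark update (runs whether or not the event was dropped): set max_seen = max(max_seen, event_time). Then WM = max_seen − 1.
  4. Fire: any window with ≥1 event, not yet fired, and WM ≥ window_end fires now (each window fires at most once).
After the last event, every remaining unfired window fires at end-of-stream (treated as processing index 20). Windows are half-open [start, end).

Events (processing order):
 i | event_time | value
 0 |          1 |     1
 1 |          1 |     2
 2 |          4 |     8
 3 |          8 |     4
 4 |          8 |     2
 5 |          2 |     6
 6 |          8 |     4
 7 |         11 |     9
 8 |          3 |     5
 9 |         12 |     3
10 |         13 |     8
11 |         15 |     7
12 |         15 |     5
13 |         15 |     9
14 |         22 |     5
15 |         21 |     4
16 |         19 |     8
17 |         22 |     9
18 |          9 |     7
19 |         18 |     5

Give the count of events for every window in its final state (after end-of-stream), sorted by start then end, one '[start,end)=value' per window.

[1,8)=3 [8,19)=9 [21,26)=3

i=0 t=1 v=1: → [1,5); WM=0
i=1 t=1 v=2: → [1,5); WM=0
i=2 t=4 v=8: → [1,8); WM=3
i=3 t=8 v=4: → [8,12); WM=7
i=4 t=8 v=2: → [8,12); WM=7
i=5 t=2 v=6: DROP (t<7-1); WM=7
i=6 t=8 v=4: → [8,12); WM=7
i=7 t=11 v=9: → [8,15); WM=10
i=8 t=3 v=5: DROP (t<10-1); WM=10
i=9 t=12 v=3: → [8,16); WM=11
i=10 t=13 v=8: → [8,17); WM=12
i=11 t=15 v=7: → [8,19); WM=14
i=12 t=15 v=5: → [8,19); WM=14
i=13 t=15 v=9: → [8,19); WM=14
i=14 t=22 v=5: → [22,26); WM=21
i=15 t=21 v=4: → [21,26); WM=21
i=16 t=19 v=8: DROP (t<21-1); WM=21
i=17 t=22 v=9: → [21,26); WM=21
i=18 t=9 v=7: DROP (t<21-1); WM=21
i=19 t=18 v=5: DROP (t<21-1); WM=21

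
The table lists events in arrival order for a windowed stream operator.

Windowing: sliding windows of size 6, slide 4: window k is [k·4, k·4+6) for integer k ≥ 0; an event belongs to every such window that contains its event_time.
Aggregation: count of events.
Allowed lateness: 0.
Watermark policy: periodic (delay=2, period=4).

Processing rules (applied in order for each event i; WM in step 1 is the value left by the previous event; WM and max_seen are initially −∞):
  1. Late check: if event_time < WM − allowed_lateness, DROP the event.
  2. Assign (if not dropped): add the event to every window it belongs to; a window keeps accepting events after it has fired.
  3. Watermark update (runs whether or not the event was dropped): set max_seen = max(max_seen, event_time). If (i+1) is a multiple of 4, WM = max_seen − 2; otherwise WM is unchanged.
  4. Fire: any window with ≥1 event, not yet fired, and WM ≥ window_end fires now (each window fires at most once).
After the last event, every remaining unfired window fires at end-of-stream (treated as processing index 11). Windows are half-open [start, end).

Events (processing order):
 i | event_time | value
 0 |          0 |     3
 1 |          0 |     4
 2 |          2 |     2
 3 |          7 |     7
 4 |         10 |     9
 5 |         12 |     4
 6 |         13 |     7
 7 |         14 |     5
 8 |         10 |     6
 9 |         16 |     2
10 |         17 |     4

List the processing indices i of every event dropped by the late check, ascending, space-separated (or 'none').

i=0 t=0 v=3: → [0,6); WM=−∞
i=1 t=0 v=4: → [0,6); WM=−∞
i=2 t=2 v=2: → [0,6); WM=−∞
i=3 t=7 v=7: → [4,10); WM=5
i=4 t=10 v=9: → [8,14); WM=5
i=5 t=12 v=4: → [12,18),[8,14); WM=5
i=6 t=13 v=7: → [12,18),[8,14); WM=5
i=7 t=14 v=5: → [12,18); WM=12; [0,6) fires=3 [4,10) fires=1
i=8 t=10 v=6: DROP (t<12-0); WM=12
i=9 t=16 v=2: → [16,22),[12,18); WM=12
i=10 t=17 v=4: → [16,22),[12,18); WM=12

8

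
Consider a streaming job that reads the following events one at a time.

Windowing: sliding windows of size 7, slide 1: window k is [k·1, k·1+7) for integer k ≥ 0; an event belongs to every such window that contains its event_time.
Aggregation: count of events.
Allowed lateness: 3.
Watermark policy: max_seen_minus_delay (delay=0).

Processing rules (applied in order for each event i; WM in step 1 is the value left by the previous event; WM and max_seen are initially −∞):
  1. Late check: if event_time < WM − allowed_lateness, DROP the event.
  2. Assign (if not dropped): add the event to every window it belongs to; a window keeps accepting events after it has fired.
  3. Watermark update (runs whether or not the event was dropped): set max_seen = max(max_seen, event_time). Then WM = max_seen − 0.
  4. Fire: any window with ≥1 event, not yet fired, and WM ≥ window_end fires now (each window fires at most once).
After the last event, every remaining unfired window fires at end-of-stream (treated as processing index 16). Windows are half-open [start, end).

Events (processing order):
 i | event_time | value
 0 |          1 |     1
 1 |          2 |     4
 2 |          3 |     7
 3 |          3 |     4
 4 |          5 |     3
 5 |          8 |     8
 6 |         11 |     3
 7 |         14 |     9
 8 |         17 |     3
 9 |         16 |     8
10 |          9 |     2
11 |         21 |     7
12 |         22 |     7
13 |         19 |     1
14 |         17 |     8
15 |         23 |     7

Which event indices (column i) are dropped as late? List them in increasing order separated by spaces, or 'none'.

i=0 t=1 v=1: → [1,8),[0,7); WM=1
i=1 t=2 v=4: → [2,9),[1,8),[0,7); WM=2
i=2 t=3 v=7: → [3,10),[2,9),[1,8),[0,7); WM=3
i=3 t=3 v=4: → [3,10),[2,9),[1,8),[0,7); WM=3
i=4 t=5 v=3: → [5,12),[4,11),[3,10),[2,9),[1,8),[0,7); WM=5
i=5 t=8 v=8: → [8,15),[7,14),[6,13),[5,12),[4,11),[3,10),[2,9); WM=8; [0,7) fires=5 [1,8) fires=5
i=6 t=11 v=3: → [11,18),[10,17),[9,16),[8,15),[7,14),[6,13),[5,12); WM=11; [2,9) fires=5 [3,10) fires=4 [4,11) fires=2
i=7 t=14 v=9: → [14,21),[13,20),[12,19),[11,18),[10,17),[9,16),[8,15); WM=14; [5,12) fires=3 [6,13) fires=2 [7,14) fires=2
i=8 t=17 v=3: → [17,24),[16,23),[15,22),[14,21),[13,20),[12,19),[11,18); WM=17; [8,15) fires=3 [9,16) fires=2 [10,17) fires=2
i=9 t=16 v=8: → [16,23),[15,22),[14,21),[13,20),[12,19),[11,18),[10,17); WM=17
i=10 t=9 v=2: DROP (t<17-3); WM=17
i=11 t=21 v=7: → [21,28),[20,27),[19,26),[18,25),[17,24),[16,23),[15,22); WM=21; [11,18) fires=4 [12,19) fires=3 [13,20) fires=3 [14,21) fires=3
i=12 t=22 v=7: → [22,29),[21,28),[20,27),[19,26),[18,25),[17,24),[16,23); WM=22; [15,22) fires=3
i=13 t=19 v=1: → [19,26),[18,25),[17,24),[16,23),[15,22),[14,21),[13,20); WM=22
i=14 t=17 v=8: DROP (t<22-3); WM=22
i=15 t=23 v=7: → [23,30),[22,29),[21,28),[20,27),[19,26),[18,25),[17,24); WM=23; [16,23) fires=5

10 14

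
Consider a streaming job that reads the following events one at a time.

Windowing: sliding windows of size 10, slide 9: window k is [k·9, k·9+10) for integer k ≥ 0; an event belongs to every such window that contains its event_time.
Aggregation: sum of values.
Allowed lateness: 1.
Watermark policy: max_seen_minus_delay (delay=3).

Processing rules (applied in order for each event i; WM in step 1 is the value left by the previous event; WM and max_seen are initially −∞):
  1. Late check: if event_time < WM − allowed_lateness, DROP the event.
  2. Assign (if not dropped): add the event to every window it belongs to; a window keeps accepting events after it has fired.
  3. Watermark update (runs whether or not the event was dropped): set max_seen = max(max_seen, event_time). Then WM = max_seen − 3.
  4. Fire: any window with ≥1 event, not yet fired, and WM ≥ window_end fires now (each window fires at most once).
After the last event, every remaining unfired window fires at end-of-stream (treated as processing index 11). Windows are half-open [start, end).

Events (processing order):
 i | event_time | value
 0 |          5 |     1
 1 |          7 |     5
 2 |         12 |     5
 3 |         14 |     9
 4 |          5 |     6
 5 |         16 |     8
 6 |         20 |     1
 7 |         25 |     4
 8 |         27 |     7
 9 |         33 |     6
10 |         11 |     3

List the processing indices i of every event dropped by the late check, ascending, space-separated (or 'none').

i=0 t=5 v=1: → [0,10); WM=2
i=1 t=7 v=5: → [0,10); WM=4
i=2 t=12 v=5: → [9,19); WM=9
i=3 t=14 v=9: → [9,19); WM=11; [0,10) fires=6
i=4 t=5 v=6: DROP (t<11-1); WM=11
i=5 t=16 v=8: → [9,19); WM=13
i=6 t=20 v=1: → [18,28); WM=17
i=7 t=25 v=4: → [18,28); WM=22; [9,19) fires=22
i=8 t=27 v=7: → [27,37),[18,28); WM=24
i=9 t=33 v=6: → [27,37); WM=30; [18,28) fires=12
i=10 t=11 v=3: DROP (t<30-1); WM=30

4 10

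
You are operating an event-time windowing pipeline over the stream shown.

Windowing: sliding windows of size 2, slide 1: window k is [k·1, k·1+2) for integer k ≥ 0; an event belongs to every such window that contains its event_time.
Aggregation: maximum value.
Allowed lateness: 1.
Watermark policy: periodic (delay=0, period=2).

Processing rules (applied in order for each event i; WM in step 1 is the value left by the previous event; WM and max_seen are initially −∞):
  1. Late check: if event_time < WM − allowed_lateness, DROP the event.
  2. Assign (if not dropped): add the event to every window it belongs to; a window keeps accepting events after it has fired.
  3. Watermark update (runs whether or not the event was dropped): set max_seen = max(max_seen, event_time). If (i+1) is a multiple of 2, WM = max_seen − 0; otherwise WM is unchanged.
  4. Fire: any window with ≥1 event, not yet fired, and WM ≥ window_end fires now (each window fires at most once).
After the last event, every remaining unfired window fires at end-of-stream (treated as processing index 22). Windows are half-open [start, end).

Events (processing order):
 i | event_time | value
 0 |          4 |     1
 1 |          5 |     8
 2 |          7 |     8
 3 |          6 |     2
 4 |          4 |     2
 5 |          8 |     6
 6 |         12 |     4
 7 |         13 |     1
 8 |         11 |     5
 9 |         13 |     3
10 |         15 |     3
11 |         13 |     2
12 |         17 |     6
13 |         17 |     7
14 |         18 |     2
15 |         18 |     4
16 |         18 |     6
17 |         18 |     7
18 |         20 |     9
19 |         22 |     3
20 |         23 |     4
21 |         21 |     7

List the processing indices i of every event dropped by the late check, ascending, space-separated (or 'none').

4 8

i=0 t=4 v=1: → [4,6),[3,5); WM=−∞
i=1 t=5 v=8: → [5,7),[4,6); WM=5; [3,5) fires=1
i=2 t=7 v=8: → [7,9),[6,8); WM=5
i=3 t=6 v=2: → [6,8),[5,7); WM=7; [4,6) fires=8 [5,7) fires=8
i=4 t=4 v=2: DROP (t<7-1); WM=7
i=5 t=8 v=6: → [8,10),[7,9); WM=8; [6,8) fires=8
i=6 t=12 v=4: → [12,14),[11,13); WM=8
i=7 t=13 v=1: → [13,15),[12,14); WM=13; [7,9) fires=8 [8,10) fires=6 [11,13) fires=4
i=8 t=11 v=5: DROP (t<13-1); WM=13
i=9 t=13 v=3: → [13,15),[12,14); WM=13
i=10 t=15 v=3: → [15,17),[14,16); WM=13
i=11 t=13 v=2: → [13,15),[12,14); WM=15; [12,14) fires=4 [13,15) fires=3
i=12 t=17 v=6: → [17,19),[16,18); WM=15
i=13 t=17 v=7: → [17,19),[16,18); WM=17; [14,16) fires=3 [15,17) fires=3
i=14 t=18 v=2: → [18,20),[17,19); WM=17
i=15 t=18 v=4: → [18,20),[17,19); WM=18; [16,18) fires=7
i=16 t=18 v=6: → [18,20),[17,19); WM=18
i=17 t=18 v=7: → [18,20),[17,19); WM=18
i=18 t=20 v=9: → [20,22),[19,21); WM=18
i=19 t=22 v=3: → [22,24),[21,23); WM=22; [17,19) fires=7 [18,20) fires=7 [19,21) fires=9 [20,22) fires=9
i=20 t=23 v=4: → [23,25),[22,24); WM=22
i=21 t=21 v=7: → [21,23),[20,22); WM=23; [21,23) fires=7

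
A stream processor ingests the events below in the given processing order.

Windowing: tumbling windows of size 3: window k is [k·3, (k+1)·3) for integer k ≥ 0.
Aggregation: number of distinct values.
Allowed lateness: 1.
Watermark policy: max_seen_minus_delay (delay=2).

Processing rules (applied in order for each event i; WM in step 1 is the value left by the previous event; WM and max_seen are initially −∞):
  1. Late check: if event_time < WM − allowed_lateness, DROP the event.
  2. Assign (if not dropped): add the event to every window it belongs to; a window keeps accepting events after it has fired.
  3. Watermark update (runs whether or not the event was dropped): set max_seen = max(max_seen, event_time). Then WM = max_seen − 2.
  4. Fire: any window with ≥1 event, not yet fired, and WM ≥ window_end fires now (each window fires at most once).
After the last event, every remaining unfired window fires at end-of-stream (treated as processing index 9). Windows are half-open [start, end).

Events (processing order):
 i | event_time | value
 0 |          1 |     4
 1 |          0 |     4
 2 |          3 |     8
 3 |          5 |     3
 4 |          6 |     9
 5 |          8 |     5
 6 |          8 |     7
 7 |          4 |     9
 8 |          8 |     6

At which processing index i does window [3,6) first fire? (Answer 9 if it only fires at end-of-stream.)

i=0 t=1 v=4: → [0,3); WM=-1
i=1 t=0 v=4: → [0,3); WM=-1
i=2 t=3 v=8: → [3,6); WM=1
i=3 t=5 v=3: → [3,6); WM=3; [0,3) fires=1
i=4 t=6 v=9: → [6,9); WM=4
i=5 t=8 v=5: → [6,9); WM=6; [3,6) fires=2
i=6 t=8 v=7: → [6,9); WM=6
i=7 t=4 v=9: DROP (t<6-1); WM=6
i=8 t=8 v=6: → [6,9); WM=6

5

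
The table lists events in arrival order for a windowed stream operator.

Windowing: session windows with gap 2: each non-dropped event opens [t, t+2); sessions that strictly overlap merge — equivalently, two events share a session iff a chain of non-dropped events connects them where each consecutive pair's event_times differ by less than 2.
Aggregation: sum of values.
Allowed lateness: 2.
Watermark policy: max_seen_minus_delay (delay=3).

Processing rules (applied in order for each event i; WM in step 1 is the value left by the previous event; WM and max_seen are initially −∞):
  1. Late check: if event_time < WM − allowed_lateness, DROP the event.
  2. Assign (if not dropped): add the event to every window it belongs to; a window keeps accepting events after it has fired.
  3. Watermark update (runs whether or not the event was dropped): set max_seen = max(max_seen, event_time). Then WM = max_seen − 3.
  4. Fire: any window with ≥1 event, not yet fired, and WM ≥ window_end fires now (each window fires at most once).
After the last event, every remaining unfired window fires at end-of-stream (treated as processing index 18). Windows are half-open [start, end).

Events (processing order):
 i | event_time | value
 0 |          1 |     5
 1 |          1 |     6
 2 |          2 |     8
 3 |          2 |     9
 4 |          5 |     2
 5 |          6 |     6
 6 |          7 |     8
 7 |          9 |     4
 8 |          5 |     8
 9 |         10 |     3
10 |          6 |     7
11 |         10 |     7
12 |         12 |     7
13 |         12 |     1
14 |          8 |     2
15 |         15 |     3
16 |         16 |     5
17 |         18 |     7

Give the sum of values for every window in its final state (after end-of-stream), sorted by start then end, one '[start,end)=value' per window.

i=0 t=1 v=5: → [1,3); WM=-2
i=1 t=1 v=6: → [1,3); WM=-2
i=2 t=2 v=8: → [1,4); WM=-1
i=3 t=2 v=9: → [1,4); WM=-1
i=4 t=5 v=2: → [5,7); WM=2
i=5 t=6 v=6: → [5,8); WM=3
i=6 t=7 v=8: → [5,9); WM=4
i=7 t=9 v=4: → [9,11); WM=6
i=8 t=5 v=8: → [5,9); WM=6
i=9 t=10 v=3: → [9,12); WM=7
i=10 t=6 v=7: → [5,9); WM=7
i=11 t=10 v=7: → [9,12); WM=7
i=12 t=12 v=7: → [12,14); WM=9
i=13 t=12 v=1: → [12,14); WM=9
i=14 t=8 v=2: → [5,12); WM=9
i=15 t=15 v=3: → [15,17); WM=12
i=16 t=16 v=5: → [15,18); WM=13
i=17 t=18 v=7: → [18,20); WM=15

[1,4)=28 [5,12)=47 [12,14)=8 [15,18)=8 [18,20)=7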